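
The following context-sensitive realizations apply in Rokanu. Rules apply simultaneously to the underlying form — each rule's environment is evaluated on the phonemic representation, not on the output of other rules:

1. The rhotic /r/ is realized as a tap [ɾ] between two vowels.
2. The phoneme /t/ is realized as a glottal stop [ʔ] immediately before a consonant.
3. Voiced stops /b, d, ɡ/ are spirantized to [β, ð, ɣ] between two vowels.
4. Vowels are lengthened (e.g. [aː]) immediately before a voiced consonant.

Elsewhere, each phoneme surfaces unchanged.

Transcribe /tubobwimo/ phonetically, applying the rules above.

/t/ — word-initial; rule 2 does not apply here → [t].
/u/ (between /t/ and /b/) occurs before a voiced consonant → [uː] by rule 4.
/b/ (between /u/ and /o/) occurs between two vowels → [β] by rule 3.
/o/ meets the environment for rule 4 (before a voiced consonant) → [oː].
/b/ (between /o/ and /w/) fails the environment for rule 3, so it stays [b].
/i/ (between /w/ and /m/) occurs before a voiced consonant → [iː] by rule 4.
/o/ (word-final) is in the target of rule 4 but the environment (before a voiced consonant) is not met → [o].

[tuːβoːbwiːmo]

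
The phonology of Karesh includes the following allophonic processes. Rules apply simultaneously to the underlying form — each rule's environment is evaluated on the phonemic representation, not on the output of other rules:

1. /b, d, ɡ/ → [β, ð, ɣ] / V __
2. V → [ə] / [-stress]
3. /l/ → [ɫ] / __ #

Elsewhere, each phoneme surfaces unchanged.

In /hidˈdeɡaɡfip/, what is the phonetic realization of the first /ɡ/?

/ɡ/ (between /e/ and /a/): immediately after a vowel, so rule 1 applies → [ɣ].

[ɣ]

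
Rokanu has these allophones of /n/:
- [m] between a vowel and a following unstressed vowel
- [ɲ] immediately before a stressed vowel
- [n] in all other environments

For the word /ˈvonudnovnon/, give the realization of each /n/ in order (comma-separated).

Occurrence 1 (position 3): between a vowel and a following unstressed vowel → [m].
Occurrence 2 (position 6): no conditioning environment matches → elsewhere allophone [n].
Occurrence 3 (position 9): no conditioning environment matches → elsewhere allophone [n].
Occurrence 4 (position 11): no conditioning environment matches → elsewhere allophone [n].

[m], [n], [n], [n]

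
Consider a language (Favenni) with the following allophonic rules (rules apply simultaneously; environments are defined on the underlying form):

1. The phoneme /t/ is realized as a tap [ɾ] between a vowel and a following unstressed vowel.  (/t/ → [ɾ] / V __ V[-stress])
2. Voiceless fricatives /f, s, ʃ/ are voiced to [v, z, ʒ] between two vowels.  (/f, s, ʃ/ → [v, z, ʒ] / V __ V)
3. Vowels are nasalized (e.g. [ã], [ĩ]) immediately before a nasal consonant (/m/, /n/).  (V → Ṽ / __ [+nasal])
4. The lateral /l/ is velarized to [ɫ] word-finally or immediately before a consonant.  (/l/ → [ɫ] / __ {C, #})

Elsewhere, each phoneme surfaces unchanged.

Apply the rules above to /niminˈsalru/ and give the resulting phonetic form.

[nĩmĩnˈsaɫru]

/n/ stays [n].
/i/ — between /n/ and /m/, before a nasal consonant — surfaces as [ĩ] (rule 3).
/m/ stays [m].
/i/ meets the environment for rule 3 (before a nasal consonant) → [ĩ].
/n/ (between /i/ and /s/) is unaffected → [n].
/s/ — between /n/ and /a/; rule 2 does not apply here → [s].
/a/ — between /s/ and /l/; rule 3 does not apply here → [a].
Rule 4 applies to /l/ (between /a/ and /r/: word-finally or immediately before a consonant) → [ɫ].
/r/ (between /l/ and /u/): no rule targets it → [r].
/u/ (word-final) is in the target of rule 3 but the environment (before a nasal consonant) is not met → [u].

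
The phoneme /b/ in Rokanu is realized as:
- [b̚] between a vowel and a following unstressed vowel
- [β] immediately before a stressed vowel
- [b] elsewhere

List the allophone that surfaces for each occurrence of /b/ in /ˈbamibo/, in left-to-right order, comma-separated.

Occurrence 1 (position 1): immediately before a stressed vowel → [β].
Occurrence 2 (position 5): between a vowel and a following unstressed vowel → [b̚].

[β], [b̚]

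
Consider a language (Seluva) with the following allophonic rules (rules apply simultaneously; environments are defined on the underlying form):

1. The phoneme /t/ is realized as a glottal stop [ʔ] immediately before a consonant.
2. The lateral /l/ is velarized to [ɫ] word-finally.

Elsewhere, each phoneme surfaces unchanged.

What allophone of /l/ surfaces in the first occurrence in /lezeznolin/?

/l/ — word-initial; rule 2 does not apply here → [l].

[l]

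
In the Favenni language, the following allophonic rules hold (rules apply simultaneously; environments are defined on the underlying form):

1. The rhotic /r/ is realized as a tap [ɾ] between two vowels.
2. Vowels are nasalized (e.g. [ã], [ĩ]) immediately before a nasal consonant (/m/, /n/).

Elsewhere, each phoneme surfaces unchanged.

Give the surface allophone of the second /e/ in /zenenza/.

[ẽ]

Rule 2 applies to /e/ (between /n/ and /n/: before a nasal consonant) → [ẽ].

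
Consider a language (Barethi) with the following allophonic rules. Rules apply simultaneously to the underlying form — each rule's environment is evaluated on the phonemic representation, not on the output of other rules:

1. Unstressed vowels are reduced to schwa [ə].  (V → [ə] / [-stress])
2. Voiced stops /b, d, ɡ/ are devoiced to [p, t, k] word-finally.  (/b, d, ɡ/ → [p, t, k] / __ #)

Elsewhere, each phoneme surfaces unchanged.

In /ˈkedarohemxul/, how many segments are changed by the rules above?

Segments that undergo a rule: /a/ → [ə] (rule 1); /o/ → [ə] (rule 1); /e/ → [ə] (rule 1); /u/ → [ə] (rule 1).
All other segments surface unchanged.

4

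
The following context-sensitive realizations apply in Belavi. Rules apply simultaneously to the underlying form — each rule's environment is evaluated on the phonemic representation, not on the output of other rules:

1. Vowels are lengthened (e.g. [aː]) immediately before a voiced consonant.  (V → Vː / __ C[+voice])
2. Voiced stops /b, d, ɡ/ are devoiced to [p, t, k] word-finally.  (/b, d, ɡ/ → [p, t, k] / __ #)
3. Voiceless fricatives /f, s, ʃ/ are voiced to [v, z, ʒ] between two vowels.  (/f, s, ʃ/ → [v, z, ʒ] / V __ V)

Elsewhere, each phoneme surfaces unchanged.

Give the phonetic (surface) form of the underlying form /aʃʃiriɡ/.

[aʃʃiːriːk]

/a/ (word-initial): rule 1 targets it, but not before a voiced consonant → unchanged [a].
/ʃ/ (between /a/ and /ʃ/): rule 3 targets it, but not between two vowels → unchanged [ʃ].
/ʃ/ — between /ʃ/ and /i/; rule 3 does not apply here → [ʃ].
Rule 1 applies to /i/ (between /ʃ/ and /r/: before a voiced consonant) → [iː].
/r/ (between /i/ and /i/) is unaffected → [r].
/i/ (between /r/ and /ɡ/): before a voiced consonant, so rule 1 applies → [iː].
/ɡ/ — word-final, word-finally — surfaces as [k] (rule 2).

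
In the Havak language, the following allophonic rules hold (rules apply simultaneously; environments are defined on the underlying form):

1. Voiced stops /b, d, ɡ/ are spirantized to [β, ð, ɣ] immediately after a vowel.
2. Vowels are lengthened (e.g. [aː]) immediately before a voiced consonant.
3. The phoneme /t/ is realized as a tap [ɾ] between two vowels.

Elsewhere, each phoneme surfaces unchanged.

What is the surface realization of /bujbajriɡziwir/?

[buːjbaːjriːɣziːwiːr]

/b/ (word-initial) is in the target of rule 1 but the environment (immediately after a vowel) is not met → [b].
/u/ (between /b/ and /j/) occurs before a voiced consonant → [uː] by rule 2.
/j/ (between /u/ and /b/) is unaffected → [j].
/b/ (between /j/ and /a/) fails the environment for rule 1, so it stays [b].
/a/ — between /b/ and /j/, before a voiced consonant — surfaces as [aː] (rule 2).
/j/ (between /a/ and /r/): no rule targets it → [j].
/r/ stays [r].
Rule 2 applies to /i/ (between /r/ and /ɡ/: before a voiced consonant) → [iː].
/ɡ/ (between /i/ and /z/) occurs immediately after a vowel → [ɣ] by rule 1.
/z/ — not in any rule's target class → [z].
/i/ (between /z/ and /w/): before a voiced consonant, so rule 2 applies → [iː].
/w/ (between /i/ and /i/): no rule targets it → [w].
/i/ (between /w/ and /r/) occurs before a voiced consonant → [iː] by rule 2.
/r/ stays [r].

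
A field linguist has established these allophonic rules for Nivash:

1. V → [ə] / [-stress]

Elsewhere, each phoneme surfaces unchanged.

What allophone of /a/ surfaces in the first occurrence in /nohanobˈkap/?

[ə]

Rule 1 applies to /a/ (between /h/ and /n/: in an unstressed syllable) → [ə].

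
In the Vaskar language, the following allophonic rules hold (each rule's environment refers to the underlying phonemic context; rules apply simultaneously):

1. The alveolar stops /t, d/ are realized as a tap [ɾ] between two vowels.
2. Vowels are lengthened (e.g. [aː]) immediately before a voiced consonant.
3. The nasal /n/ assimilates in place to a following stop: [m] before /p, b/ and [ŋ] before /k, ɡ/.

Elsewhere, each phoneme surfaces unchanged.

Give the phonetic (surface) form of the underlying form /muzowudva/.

/u/ (between /m/ and /z/): before a voiced consonant, so rule 2 applies → [uː].
Rule 2 applies to /o/ (between /z/ and /w/: before a voiced consonant) → [oː].
/u/ meets the environment for rule 2 (before a voiced consonant) → [uː].
/d/ — between /u/ and /v/; rule 1 does not apply here → [d].
/a/ (word-final) fails the environment for rule 2, so it stays [a].

[muːzoːwuːdva]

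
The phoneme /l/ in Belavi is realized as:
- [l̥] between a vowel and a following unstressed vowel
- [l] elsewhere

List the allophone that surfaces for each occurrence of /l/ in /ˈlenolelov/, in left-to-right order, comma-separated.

[l], [l̥], [l̥]

Occurrence 1 (position 1): no conditioning environment matches → elsewhere allophone [l].
Occurrence 2 (position 5): between a vowel and a following unstressed vowel → [l̥].
Occurrence 3 (position 7): between a vowel and a following unstressed vowel → [l̥].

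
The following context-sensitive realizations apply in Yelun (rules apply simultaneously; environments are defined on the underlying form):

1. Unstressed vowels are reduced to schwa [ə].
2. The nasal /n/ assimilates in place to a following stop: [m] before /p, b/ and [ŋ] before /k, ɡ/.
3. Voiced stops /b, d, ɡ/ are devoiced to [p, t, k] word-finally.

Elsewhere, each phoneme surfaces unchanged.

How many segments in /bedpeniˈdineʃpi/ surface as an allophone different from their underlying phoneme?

Segments that undergo a rule: /e/ → [ə] (rule 1); /e/ → [ə] (rule 1); /i/ → [ə] (rule 1); /e/ → [ə] (rule 1); /i/ → [ə] (rule 1).
All other segments surface unchanged.

5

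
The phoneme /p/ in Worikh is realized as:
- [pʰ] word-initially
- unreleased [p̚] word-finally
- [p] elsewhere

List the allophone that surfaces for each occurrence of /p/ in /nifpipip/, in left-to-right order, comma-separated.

Occurrence 1 (position 4): no conditioning environment matches → elsewhere allophone [p].
Occurrence 2 (position 6): no conditioning environment matches → elsewhere allophone [p].
Occurrence 3 (position 8): word-finally → [p̚].

[p], [p], [p̚]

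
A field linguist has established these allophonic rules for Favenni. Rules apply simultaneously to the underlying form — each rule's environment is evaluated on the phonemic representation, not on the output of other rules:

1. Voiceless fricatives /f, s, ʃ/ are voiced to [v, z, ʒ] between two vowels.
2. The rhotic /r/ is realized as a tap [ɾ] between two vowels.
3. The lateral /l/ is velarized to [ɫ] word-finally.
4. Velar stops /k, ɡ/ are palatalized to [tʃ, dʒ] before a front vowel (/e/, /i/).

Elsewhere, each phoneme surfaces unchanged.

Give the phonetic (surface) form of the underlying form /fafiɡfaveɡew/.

[faviɡfavedʒew]

/f/ (word-initial): rule 1 targets it, but not between two vowels → unchanged [f].
/a/ (between /f/ and /f/) is unaffected → [a].
/f/ (between /a/ and /i/): between two vowels, so rule 1 applies → [v].
/i/ (between /f/ and /ɡ/) is unaffected → [i].
/ɡ/ (between /i/ and /f/) is in the target of rule 4 but the environment (before a front vowel) is not met → [ɡ].
/f/ (between /ɡ/ and /a/) is in the target of rule 1 but the environment (between two vowels) is not met → [f].
/a/ (between /f/ and /v/): no rule targets it → [a].
/v/ stays [v].
/e/ (between /v/ and /ɡ/) is unaffected → [e].
/ɡ/ (between /e/ and /e/) occurs before a front vowel → [dʒ] by rule 4.
/e/ stays [e].
/w/ (word-final): no rule targets it → [w].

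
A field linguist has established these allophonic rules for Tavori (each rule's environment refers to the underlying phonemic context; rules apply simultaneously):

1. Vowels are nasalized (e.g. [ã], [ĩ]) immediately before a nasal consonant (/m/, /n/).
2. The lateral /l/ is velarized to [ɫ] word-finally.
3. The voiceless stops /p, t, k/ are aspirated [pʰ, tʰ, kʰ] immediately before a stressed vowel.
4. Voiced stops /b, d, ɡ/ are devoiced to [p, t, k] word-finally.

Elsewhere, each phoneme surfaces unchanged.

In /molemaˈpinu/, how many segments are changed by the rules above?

Segments that undergo a rule: /e/ → [ẽ] (rule 1); /p/ → [pʰ] (rule 3); /i/ → [ĩ] (rule 1).
All other segments surface unchanged.

3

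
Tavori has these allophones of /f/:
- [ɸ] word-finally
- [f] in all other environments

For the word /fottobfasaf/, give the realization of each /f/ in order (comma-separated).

[f], [f], [ɸ]

Occurrence 1 (position 1): no conditioning environment matches → elsewhere allophone [f].
Occurrence 2 (position 7): no conditioning environment matches → elsewhere allophone [f].
Occurrence 3 (position 11): word-finally → [ɸ].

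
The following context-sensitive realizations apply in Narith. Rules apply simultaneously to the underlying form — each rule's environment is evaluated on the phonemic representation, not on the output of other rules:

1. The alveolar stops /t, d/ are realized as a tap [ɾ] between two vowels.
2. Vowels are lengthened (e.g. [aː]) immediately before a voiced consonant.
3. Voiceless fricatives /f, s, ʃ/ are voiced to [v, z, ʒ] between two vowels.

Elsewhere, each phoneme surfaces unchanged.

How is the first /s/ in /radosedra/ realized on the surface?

[z]

/s/ (between /o/ and /e/) occurs between two vowels → [z] by rule 3.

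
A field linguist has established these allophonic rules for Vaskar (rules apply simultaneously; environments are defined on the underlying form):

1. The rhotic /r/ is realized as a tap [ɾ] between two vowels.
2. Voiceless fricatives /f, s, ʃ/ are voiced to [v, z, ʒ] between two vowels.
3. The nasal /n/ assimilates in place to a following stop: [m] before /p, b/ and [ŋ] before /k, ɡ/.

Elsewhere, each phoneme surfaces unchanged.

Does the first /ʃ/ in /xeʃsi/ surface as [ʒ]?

/ʃ/ (between /e/ and /s/): rule 2 targets it, but not between two vowels → unchanged [ʃ].
The actual realization is [ʃ], not [ʒ].

No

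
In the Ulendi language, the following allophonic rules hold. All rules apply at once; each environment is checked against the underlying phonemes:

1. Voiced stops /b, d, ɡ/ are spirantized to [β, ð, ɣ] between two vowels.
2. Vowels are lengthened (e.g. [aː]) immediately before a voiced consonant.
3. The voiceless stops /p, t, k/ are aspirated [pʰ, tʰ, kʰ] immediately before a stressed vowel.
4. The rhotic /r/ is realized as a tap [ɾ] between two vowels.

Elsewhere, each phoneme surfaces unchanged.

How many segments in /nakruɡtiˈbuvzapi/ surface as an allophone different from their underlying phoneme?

Segments that undergo a rule: /u/ → [uː] (rule 2); /i/ → [iː] (rule 2); /b/ → [β] (rule 1); /u/ → [uː] (rule 2).
All other segments surface unchanged.

4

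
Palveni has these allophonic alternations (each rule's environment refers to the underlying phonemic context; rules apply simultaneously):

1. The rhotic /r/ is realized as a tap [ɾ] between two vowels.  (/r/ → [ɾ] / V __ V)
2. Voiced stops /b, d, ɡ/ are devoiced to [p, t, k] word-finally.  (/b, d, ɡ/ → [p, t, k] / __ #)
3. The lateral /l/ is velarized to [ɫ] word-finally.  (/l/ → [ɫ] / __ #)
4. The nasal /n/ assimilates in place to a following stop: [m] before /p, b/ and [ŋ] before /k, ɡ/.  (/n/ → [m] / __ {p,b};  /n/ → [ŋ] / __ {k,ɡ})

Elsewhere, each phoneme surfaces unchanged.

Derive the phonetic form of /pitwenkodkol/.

Rule 4 applies to /n/ (between /e/ and /k/: before a labial or velar stop) → [ŋ].
/d/ (between /o/ and /k/) is in the target of rule 2 but the environment (word-finally) is not met → [d].
/l/ — word-final, word-finally — surfaces as [ɫ] (rule 3).

[pitweŋkodkoɫ]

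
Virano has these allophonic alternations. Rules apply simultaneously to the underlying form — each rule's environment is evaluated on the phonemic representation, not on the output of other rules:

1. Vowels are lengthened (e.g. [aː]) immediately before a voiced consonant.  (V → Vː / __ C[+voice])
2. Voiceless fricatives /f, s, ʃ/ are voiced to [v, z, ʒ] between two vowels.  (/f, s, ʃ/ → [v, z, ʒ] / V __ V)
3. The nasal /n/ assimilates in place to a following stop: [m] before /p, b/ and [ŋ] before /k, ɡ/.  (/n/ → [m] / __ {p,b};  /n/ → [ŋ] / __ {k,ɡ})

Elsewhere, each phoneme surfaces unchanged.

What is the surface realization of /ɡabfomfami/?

[ɡaːbfoːmfaːmi]

/ɡ/ — not in any rule's target class → [ɡ].
/a/ — between /ɡ/ and /b/, before a voiced consonant — surfaces as [aː] (rule 1).
/b/ (between /a/ and /f/): no rule targets it → [b].
/f/ (between /b/ and /o/) is in the target of rule 2 but the environment (between two vowels) is not met → [f].
/o/ — between /f/ and /m/, before a voiced consonant — surfaces as [oː] (rule 1).
/m/ — not in any rule's target class → [m].
/f/ — between /m/ and /a/; rule 2 does not apply here → [f].
/a/ (between /f/ and /m/) occurs before a voiced consonant → [aː] by rule 1.
/m/ (between /a/ and /i/) is unaffected → [m].
/i/ (word-final) fails the environment for rule 1, so it stays [i].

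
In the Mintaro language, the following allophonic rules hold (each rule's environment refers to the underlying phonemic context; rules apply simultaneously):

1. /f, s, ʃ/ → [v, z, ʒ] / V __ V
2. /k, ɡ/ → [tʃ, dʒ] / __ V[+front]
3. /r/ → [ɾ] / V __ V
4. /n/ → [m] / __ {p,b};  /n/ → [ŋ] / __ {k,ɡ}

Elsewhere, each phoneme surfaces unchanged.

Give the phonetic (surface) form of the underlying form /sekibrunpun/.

[setʃibrumpun]

/s/ (word-initial): rule 1 targets it, but not between two vowels → unchanged [s].
/e/ — not in any rule's target class → [e].
/k/ — between /e/ and /i/, before a front vowel — surfaces as [tʃ] (rule 2).
/i/ — not in any rule's target class → [i].
/b/ (between /i/ and /r/): no rule targets it → [b].
/r/ (between /b/ and /u/): rule 3 targets it, but not between two vowels → unchanged [r].
/u/ stays [u].
/n/ (between /u/ and /p/): before a labial or velar stop, so rule 4 applies → [m].
/p/ — not in any rule's target class → [p].
/u/ stays [u].
/n/ (word-final): rule 4 targets it, but not before a labial or velar stop → unchanged [n].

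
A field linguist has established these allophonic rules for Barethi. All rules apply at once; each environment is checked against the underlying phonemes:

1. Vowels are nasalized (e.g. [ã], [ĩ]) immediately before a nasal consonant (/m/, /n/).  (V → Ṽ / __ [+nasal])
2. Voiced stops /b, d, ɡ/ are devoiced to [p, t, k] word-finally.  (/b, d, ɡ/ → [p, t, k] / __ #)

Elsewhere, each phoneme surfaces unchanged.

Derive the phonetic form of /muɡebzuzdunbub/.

/u/ (between /m/ and /ɡ/) is in the target of rule 1 but the environment (before a nasal consonant) is not met → [u].
/ɡ/ — between /u/ and /e/; rule 2 does not apply here → [ɡ].
/e/ (between /ɡ/ and /b/) fails the environment for rule 1, so it stays [e].
/b/ (between /e/ and /z/) fails the environment for rule 2, so it stays [b].
/u/ — between /z/ and /z/; rule 1 does not apply here → [u].
/d/ (between /z/ and /u/) fails the environment for rule 2, so it stays [d].
/u/ — between /d/ and /n/, before a nasal consonant — surfaces as [ũ] (rule 1).
/b/ (between /n/ and /u/) fails the environment for rule 2, so it stays [b].
/u/ (between /b/ and /b/): rule 1 targets it, but not before a nasal consonant → unchanged [u].
/b/ (word-final) occurs word-finally → [p] by rule 2.

[muɡebzuzdũnbup]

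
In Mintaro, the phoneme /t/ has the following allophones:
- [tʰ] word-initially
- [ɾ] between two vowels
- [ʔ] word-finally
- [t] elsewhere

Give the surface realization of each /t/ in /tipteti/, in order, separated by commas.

[tʰ], [t], [ɾ]

Occurrence 1 (position 1): word-initially → [tʰ].
Occurrence 2 (position 4): no conditioning environment matches → elsewhere allophone [t].
Occurrence 3 (position 6): between two vowels → [ɾ].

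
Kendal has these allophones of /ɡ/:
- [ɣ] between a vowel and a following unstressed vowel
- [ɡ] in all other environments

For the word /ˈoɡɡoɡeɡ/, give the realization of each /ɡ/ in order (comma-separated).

Occurrence 1 (position 2): no conditioning environment matches → elsewhere allophone [ɡ].
Occurrence 2 (position 3): no conditioning environment matches → elsewhere allophone [ɡ].
Occurrence 3 (position 5): between a vowel and a following unstressed vowel → [ɣ].
Occurrence 4 (position 7): no conditioning environment matches → elsewhere allophone [ɡ].

[ɡ], [ɡ], [ɣ], [ɡ]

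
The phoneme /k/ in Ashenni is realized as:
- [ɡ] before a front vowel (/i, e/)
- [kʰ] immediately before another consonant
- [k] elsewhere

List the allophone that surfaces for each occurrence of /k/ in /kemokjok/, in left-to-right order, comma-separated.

Occurrence 1 (position 1): before a front vowel (/i, e/) → [ɡ].
Occurrence 2 (position 5): immediately before another consonant → [kʰ].
Occurrence 3 (position 8): no conditioning environment matches → elsewhere allophone [k].

[ɡ], [kʰ], [k]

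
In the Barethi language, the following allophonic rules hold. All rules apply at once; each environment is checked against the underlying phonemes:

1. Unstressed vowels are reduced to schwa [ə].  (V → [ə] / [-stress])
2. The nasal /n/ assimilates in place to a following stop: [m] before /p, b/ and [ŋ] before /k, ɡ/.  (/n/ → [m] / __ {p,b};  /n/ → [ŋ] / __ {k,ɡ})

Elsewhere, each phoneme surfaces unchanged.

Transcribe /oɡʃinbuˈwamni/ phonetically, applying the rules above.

[əɡʃəmbəˈwamnə]

/o/ — word-initial, in an unstressed syllable — surfaces as [ə] (rule 1).
/ɡ/ stays [ɡ].
/ʃ/ stays [ʃ].
/i/ (between /ʃ/ and /n/): in an unstressed syllable, so rule 1 applies → [ə].
/n/ (between /i/ and /b/): before a labial or velar stop, so rule 2 applies → [m].
/b/ (between /n/ and /u/): no rule targets it → [b].
/u/ (between /b/ and /w/): in an unstressed syllable, so rule 1 applies → [ə].
/w/ — not in any rule's target class → [w].
/a/ — between /w/ and /m/; rule 1 does not apply here → [a].
/m/ (between /a/ and /n/) is unaffected → [m].
/n/ — between /m/ and /i/; rule 2 does not apply here → [n].
/i/ (word-final): in an unstressed syllable, so rule 1 applies → [ə].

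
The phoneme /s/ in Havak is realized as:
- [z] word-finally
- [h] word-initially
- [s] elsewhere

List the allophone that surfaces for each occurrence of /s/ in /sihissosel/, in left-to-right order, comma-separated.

[h], [s], [s], [s]

Occurrence 1 (position 1): word-initially → [h].
Occurrence 2 (position 5): no conditioning environment matches → elsewhere allophone [s].
Occurrence 3 (position 6): no conditioning environment matches → elsewhere allophone [s].
Occurrence 4 (position 8): no conditioning environment matches → elsewhere allophone [s].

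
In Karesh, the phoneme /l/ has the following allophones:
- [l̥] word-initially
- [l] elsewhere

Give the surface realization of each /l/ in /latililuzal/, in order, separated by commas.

Occurrence 1 (position 1): word-initially → [l̥].
Occurrence 2 (position 5): no conditioning environment matches → elsewhere allophone [l].
Occurrence 3 (position 7): no conditioning environment matches → elsewhere allophone [l].
Occurrence 4 (position 11): no conditioning environment matches → elsewhere allophone [l].

[l̥], [l], [l], [l]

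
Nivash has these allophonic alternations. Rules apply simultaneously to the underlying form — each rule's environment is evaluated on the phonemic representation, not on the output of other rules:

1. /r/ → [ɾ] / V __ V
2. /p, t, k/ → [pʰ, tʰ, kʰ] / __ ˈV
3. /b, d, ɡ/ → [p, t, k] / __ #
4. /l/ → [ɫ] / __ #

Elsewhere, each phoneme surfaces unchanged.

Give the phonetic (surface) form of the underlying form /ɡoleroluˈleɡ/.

[ɡoleɾoluˈlek]

/ɡ/ (word-initial): rule 3 targets it, but not word-finally → unchanged [ɡ].
/l/ — between /o/ and /e/; rule 4 does not apply here → [l].
/r/ — between /e/ and /o/, between two vowels — surfaces as [ɾ] (rule 1).
/l/ (between /o/ and /u/) is in the target of rule 4 but the environment (word-finally) is not met → [l].
/l/ (between /u/ and /e/) fails the environment for rule 4, so it stays [l].
/ɡ/ (word-final): word-finally, so rule 3 applies → [k].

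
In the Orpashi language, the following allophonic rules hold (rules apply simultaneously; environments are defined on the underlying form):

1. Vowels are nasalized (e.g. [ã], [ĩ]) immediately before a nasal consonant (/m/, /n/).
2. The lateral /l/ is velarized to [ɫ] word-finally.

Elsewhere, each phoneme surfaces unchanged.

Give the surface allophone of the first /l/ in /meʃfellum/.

[l]

/l/ (between /e/ and /l/): rule 2 targets it, but not word-finally → unchanged [l].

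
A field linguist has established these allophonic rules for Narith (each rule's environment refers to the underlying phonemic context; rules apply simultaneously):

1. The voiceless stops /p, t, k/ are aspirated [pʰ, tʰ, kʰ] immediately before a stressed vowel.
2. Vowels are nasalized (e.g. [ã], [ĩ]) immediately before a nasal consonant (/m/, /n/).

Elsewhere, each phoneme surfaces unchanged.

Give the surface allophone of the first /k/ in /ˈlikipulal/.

/k/ (between /i/ and /i/) fails the environment for rule 1, so it stays [k].

[k]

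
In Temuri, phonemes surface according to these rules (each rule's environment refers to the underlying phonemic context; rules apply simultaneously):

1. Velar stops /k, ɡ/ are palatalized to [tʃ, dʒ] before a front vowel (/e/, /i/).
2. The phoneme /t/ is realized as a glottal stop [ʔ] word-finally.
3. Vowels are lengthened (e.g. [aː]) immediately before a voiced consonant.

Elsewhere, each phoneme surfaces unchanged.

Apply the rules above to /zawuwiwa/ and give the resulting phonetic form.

/z/ (word-initial): no rule targets it → [z].
/a/ (between /z/ and /w/): before a voiced consonant, so rule 3 applies → [aː].
/w/ (between /a/ and /u/): no rule targets it → [w].
/u/ — between /w/ and /w/, before a voiced consonant — surfaces as [uː] (rule 3).
/w/ stays [w].
/i/ — between /w/ and /w/, before a voiced consonant — surfaces as [iː] (rule 3).
/w/ (between /i/ and /a/) is unaffected → [w].
/a/ (word-final) fails the environment for rule 3, so it stays [a].

[zaːwuːwiːwa]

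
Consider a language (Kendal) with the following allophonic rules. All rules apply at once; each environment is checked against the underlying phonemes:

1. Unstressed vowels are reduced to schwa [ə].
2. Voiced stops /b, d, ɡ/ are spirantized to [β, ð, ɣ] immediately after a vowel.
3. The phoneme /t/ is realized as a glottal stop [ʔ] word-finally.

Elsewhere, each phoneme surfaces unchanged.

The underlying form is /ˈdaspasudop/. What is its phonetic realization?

/d/ — word-initial; rule 2 does not apply here → [d].
/a/ — between /d/ and /s/; rule 1 does not apply here → [a].
/s/ stays [s].
/p/ (between /s/ and /a/): no rule targets it → [p].
Rule 1 applies to /a/ (between /p/ and /s/: in an unstressed syllable) → [ə].
/s/ (between /a/ and /u/): no rule targets it → [s].
/u/ meets the environment for rule 1 (in an unstressed syllable) → [ə].
Rule 2 applies to /d/ (between /u/ and /o/: immediately after a vowel) → [ð].
/o/ (between /d/ and /p/): in an unstressed syllable, so rule 1 applies → [ə].
/p/ (word-final): no rule targets it → [p].

[ˈdaspəsəðəp]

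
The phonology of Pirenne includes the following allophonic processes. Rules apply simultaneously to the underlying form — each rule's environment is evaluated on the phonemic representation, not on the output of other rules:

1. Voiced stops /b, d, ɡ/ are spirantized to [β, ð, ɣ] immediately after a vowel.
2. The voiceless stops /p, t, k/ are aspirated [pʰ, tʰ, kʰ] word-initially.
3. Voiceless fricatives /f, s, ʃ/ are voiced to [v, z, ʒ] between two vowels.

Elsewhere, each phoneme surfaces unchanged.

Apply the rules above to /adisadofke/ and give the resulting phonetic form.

[aðizaðofke]

/a/ stays [a].
/d/ (between /a/ and /i/) occurs immediately after a vowel → [ð] by rule 1.
/i/ stays [i].
/s/ — between /i/ and /a/, between two vowels — surfaces as [z] (rule 3).
/a/ — not in any rule's target class → [a].
/d/ (between /a/ and /o/): immediately after a vowel, so rule 1 applies → [ð].
/o/ (between /d/ and /f/): no rule targets it → [o].
/f/ (between /o/ and /k/) fails the environment for rule 3, so it stays [f].
/k/ (between /f/ and /e/): rule 2 targets it, but not word-initially → unchanged [k].
/e/ stays [e].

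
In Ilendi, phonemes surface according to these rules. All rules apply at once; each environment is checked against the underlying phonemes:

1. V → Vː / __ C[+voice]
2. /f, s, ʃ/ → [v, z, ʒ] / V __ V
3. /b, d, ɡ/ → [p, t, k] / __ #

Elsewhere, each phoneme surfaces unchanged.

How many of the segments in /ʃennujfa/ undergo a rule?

Segments that undergo a rule: /e/ → [eː] (rule 1); /u/ → [uː] (rule 1).
All other segments surface unchanged.

2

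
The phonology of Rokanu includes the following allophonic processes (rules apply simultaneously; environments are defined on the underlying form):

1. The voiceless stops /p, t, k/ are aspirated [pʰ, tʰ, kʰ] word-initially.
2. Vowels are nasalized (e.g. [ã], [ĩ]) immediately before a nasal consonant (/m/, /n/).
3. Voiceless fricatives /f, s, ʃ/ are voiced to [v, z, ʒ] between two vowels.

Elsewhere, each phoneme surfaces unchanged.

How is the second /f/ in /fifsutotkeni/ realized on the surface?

[f]

/f/ (between /i/ and /s/): rule 3 targets it, but not between two vowels → unchanged [f].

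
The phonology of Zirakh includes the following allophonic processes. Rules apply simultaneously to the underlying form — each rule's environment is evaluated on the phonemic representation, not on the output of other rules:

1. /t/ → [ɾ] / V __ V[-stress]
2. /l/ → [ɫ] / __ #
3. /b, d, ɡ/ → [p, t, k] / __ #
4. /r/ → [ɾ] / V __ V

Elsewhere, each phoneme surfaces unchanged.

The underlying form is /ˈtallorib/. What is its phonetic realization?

[ˈtalloɾip]

/t/ (word-initial) is in the target of rule 1 but the environment (between a vowel and a following unstressed vowel) is not met → [t].
/a/ stays [a].
/l/ (between /a/ and /l/): rule 2 targets it, but not word-finally → unchanged [l].
/l/ (between /l/ and /o/) fails the environment for rule 2, so it stays [l].
/o/ (between /l/ and /r/) is unaffected → [o].
/r/ (between /o/ and /i/) occurs between two vowels → [ɾ] by rule 4.
/i/ stays [i].
/b/ (word-final): word-finally, so rule 3 applies → [p].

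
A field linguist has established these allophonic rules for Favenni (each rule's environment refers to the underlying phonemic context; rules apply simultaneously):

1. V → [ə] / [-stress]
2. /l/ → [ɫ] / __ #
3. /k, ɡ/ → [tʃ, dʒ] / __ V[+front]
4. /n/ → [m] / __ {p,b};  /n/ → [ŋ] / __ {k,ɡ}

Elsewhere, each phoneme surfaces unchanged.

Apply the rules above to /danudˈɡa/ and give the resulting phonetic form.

[dənədˈɡa]

/a/ (between /d/ and /n/): in an unstressed syllable, so rule 1 applies → [ə].
/n/ (between /a/ and /u/): rule 4 targets it, but not before a labial or velar stop → unchanged [n].
Rule 1 applies to /u/ (between /n/ and /d/: in an unstressed syllable) → [ə].
/ɡ/ — between /d/ and /a/; rule 3 does not apply here → [ɡ].
/a/ — word-final; rule 1 does not apply here → [a].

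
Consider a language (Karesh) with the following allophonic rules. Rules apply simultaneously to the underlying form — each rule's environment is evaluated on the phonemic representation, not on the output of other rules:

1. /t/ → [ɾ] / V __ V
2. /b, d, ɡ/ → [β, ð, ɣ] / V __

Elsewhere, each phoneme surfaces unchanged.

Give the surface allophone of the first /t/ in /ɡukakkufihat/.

/t/ (word-final): rule 1 targets it, but not between two vowels → unchanged [t].

[t]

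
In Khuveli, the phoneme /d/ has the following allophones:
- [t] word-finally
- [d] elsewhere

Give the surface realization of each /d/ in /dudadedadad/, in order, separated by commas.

[d], [d], [d], [d], [d], [t]

Occurrence 1 (position 1): no conditioning environment matches → elsewhere allophone [d].
Occurrence 2 (position 3): no conditioning environment matches → elsewhere allophone [d].
Occurrence 3 (position 5): no conditioning environment matches → elsewhere allophone [d].
Occurrence 4 (position 7): no conditioning environment matches → elsewhere allophone [d].
Occurrence 5 (position 9): no conditioning environment matches → elsewhere allophone [d].
Occurrence 6 (position 11): word-finally → [t].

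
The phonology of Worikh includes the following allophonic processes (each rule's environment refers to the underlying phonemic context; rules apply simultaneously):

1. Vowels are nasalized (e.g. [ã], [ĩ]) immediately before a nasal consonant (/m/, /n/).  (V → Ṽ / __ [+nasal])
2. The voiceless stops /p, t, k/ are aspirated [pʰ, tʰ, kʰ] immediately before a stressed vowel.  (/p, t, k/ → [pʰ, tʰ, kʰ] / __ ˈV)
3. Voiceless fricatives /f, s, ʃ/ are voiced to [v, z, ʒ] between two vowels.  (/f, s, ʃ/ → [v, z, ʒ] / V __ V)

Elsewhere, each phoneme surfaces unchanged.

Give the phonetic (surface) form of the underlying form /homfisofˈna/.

/h/ (word-initial): no rule targets it → [h].
/o/ — between /h/ and /m/, before a nasal consonant — surfaces as [õ] (rule 1).
/m/ stays [m].
/f/ (between /m/ and /i/): rule 3 targets it, but not between two vowels → unchanged [f].
/i/ (between /f/ and /s/): rule 1 targets it, but not before a nasal consonant → unchanged [i].
Rule 3 applies to /s/ (between /i/ and /o/: between two vowels) → [z].
/o/ (between /s/ and /f/) fails the environment for rule 1, so it stays [o].
/f/ — between /o/ and /n/; rule 3 does not apply here → [f].
/n/ (between /f/ and /a/) is unaffected → [n].
/a/ (word-final) is in the target of rule 1 but the environment (before a nasal consonant) is not met → [a].

[hõmfizofˈna]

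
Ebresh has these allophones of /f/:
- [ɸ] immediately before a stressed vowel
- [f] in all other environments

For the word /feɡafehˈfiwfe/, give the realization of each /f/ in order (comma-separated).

[f], [f], [ɸ], [f]

Occurrence 1 (position 1): no conditioning environment matches → elsewhere allophone [f].
Occurrence 2 (position 5): no conditioning environment matches → elsewhere allophone [f].
Occurrence 3 (position 8): immediately before a stressed vowel → [ɸ].
Occurrence 4 (position 11): no conditioning environment matches → elsewhere allophone [f].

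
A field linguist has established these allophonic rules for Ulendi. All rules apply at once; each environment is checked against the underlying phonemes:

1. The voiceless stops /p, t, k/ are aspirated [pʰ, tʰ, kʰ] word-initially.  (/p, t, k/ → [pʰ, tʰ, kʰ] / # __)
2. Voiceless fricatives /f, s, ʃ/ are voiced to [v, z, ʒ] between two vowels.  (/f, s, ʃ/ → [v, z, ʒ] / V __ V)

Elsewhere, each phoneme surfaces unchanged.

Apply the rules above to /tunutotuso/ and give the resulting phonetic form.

/t/ (word-initial) occurs word-initially → [tʰ] by rule 1.
/u/ (between /t/ and /n/): no rule targets it → [u].
/n/ stays [n].
/u/ (between /n/ and /t/) is unaffected → [u].
/t/ (between /u/ and /o/): rule 1 targets it, but not word-initially → unchanged [t].
/o/ stays [o].
/t/ (between /o/ and /u/) fails the environment for rule 1, so it stays [t].
/u/ — not in any rule's target class → [u].
/s/ — between /u/ and /o/, between two vowels — surfaces as [z] (rule 2).
/o/ — not in any rule's target class → [o].

[tʰunutotuzo]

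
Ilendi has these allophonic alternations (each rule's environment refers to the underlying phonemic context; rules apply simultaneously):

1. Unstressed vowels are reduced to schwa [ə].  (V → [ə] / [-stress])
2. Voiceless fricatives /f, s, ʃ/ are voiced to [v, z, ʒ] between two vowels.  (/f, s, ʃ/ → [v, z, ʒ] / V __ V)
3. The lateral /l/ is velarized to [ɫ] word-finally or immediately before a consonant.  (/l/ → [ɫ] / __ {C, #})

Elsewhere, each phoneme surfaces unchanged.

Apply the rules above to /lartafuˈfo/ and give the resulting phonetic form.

/l/ — word-initial; rule 3 does not apply here → [l].
/a/ (between /l/ and /r/): in an unstressed syllable, so rule 1 applies → [ə].
/r/ stays [r].
/t/ stays [t].
/a/ — between /t/ and /f/, in an unstressed syllable — surfaces as [ə] (rule 1).
/f/ (between /a/ and /u/): between two vowels, so rule 2 applies → [v].
/u/ meets the environment for rule 1 (in an unstressed syllable) → [ə].
/f/ (between /u/ and /o/): between two vowels, so rule 2 applies → [v].
/o/ (word-final): rule 1 targets it, but not in an unstressed syllable → unchanged [o].

[lərtəvəˈvo]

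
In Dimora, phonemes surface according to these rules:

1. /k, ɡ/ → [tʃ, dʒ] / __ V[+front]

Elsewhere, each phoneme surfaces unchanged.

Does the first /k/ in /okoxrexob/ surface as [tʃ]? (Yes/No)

No

/k/ — between /o/ and /o/; rule 1 does not apply here → [k].
The actual realization is [k], not [tʃ].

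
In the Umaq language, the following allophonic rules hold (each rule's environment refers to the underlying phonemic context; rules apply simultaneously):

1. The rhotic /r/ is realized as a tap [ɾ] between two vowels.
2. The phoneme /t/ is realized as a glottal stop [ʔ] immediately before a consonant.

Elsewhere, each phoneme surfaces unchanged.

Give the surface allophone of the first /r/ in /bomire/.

[ɾ]

Rule 1 applies to /r/ (between /i/ and /e/: between two vowels) → [ɾ].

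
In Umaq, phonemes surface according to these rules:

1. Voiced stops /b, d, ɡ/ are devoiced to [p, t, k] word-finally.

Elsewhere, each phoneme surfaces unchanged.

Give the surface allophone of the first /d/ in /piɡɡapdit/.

[d]

/d/ (between /p/ and /i/) fails the environment for rule 1, so it stays [d].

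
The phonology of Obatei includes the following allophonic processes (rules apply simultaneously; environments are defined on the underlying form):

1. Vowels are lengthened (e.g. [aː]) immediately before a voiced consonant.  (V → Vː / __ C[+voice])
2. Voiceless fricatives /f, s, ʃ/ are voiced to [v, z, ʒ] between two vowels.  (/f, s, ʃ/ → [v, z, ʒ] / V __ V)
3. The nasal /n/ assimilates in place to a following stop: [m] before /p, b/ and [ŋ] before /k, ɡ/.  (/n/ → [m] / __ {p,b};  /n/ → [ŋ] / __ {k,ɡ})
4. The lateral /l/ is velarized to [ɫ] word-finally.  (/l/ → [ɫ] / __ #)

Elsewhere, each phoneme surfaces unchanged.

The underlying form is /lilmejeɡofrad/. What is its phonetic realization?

[liːlmeːjeːɡofraːd]

/l/ — word-initial; rule 4 does not apply here → [l].
/i/ (between /l/ and /l/): before a voiced consonant, so rule 1 applies → [iː].
/l/ (between /i/ and /m/) fails the environment for rule 4, so it stays [l].
/e/ meets the environment for rule 1 (before a voiced consonant) → [eː].
/e/ (between /j/ and /ɡ/): before a voiced consonant, so rule 1 applies → [eː].
/o/ (between /ɡ/ and /f/) is in the target of rule 1 but the environment (before a voiced consonant) is not met → [o].
/f/ (between /o/ and /r/) fails the environment for rule 2, so it stays [f].
/a/ (between /r/ and /d/) occurs before a voiced consonant → [aː] by rule 1.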